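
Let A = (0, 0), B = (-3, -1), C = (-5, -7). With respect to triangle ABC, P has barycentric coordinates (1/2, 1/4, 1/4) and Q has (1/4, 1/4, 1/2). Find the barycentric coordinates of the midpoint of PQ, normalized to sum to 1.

Since both coordinate triples sum to 1, the midpoint's barycentrics are the componentwise average.
(1/2+1/4)/2 = 3/8; similarly 1/4 and 3/8.

(3/8, 1/4, 3/8)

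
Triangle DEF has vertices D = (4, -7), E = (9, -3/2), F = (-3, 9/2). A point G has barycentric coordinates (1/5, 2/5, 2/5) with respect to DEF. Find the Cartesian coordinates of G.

(16/5, -1/5)

G = (1/5)·D + (2/5)·E + (2/5)·F.
x-coordinate: (1/5)·4 + (2/5)·9 + (2/5)·(-3) = 16/5.
y-coordinate: (1/5)·(-7) + (2/5)·(-3/2) + (2/5)·(9/2) = -1/5.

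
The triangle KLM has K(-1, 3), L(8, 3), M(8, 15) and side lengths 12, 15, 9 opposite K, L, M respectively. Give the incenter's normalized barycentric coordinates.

The incenter has barycentric coordinates proportional to the opposite side lengths: (12 : 15 : 9).
Normalizing by 12+15+9 = 36 gives (1/3, 5/12, 1/4).

(1/3, 5/12, 1/4)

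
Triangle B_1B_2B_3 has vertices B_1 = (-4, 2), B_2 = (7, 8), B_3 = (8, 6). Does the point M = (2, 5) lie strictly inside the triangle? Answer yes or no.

Barycentric coordinates of M: (13/28, 3/7, 3/28).
The three coordinates are positive, positive, positive; a point is interior exactly when all three are positive.

yes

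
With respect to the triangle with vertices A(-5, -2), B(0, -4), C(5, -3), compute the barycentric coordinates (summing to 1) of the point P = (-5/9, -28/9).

Signed area of the reference triangle: [ABC] = ½·((-5)·(-4−(-3)) + 0·(-3−(-2)) + 5·(-2−(-4))) = ½·(5 + 0 + 10) = 15/2.
[PBC] = ½·((-5/9)·(-4−(-3)) + 0·(-3−(-28/9)) + 5·(-28/9−(-4))) = ½·(5/9 + 0 + 40/9) = 5/2, so the A-coordinate is (5/2)/(15/2) = 1/3.
[APC] = ½·((-5)·(-28/9−(-3)) + (-5/9)·(-3−(-2)) + 5·(-2−(-28/9))) = ½·(5/9 + 5/9 + 50/9) = 10/3, so the B-coordinate is 4/9.
[ABP] = ½·((-5)·(-4−(-28/9)) + 0·(-28/9−(-2)) + (-5/9)·(-2−(-4))) = ½·(40/9 + 0 − 10/9) = 5/3, so the C-coordinate is 2/9.

(1/3, 4/9, 2/9)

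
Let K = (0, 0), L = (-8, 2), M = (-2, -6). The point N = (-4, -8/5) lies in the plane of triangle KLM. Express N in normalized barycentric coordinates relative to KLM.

Signed area of the reference triangle: [KLM] = ½·(0·(2−(-6)) + (-8)·(-6−0) + (-2)·(0−2)) = ½·(0 + 48 + 4) = 26.
[NLM] = ½·((-4)·(2−(-6)) + (-8)·(-6−(-8/5)) + (-2)·(-8/5−2)) = ½·(-32 + 176/5 + 36/5) = 26/5, so the K-coordinate is (26/5)/26 = 1/5.
[KNM] = ½·(0·(-8/5−(-6)) + (-4)·(-6−0) + (-2)·(0−(-8/5))) = ½·(0 + 24 − 16/5) = 52/5, so the L-coordinate is 2/5.
[KLN] = ½·(0·(2−(-8/5)) + (-8)·(-8/5−0) + (-4)·(0−2)) = ½·(0 + 64/5 + 8) = 52/5, so the M-coordinate is 2/5.

(1/5, 2/5, 2/5)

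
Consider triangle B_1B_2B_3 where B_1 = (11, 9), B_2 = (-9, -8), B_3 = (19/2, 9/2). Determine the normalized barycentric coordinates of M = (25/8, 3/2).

(3/8, 3/8, 1/4)

Signed area of the reference triangle: [B_1B_2B_3] = ½·(11·(-8−(9/2)) + (-9)·(9/2−9) + (19/2)·(9−(-8))) = ½·(-275/2 + 81/2 + 323/2) = 129/4.
[MB_2B_3] = ½·((25/8)·(-8−(9/2)) + (-9)·(9/2−(3/2)) + (19/2)·(3/2−(-8))) = ½·(-625/16 − 27 + 361/4) = 387/32, so the B_1-coordinate is (387/32)/(129/4) = 3/8.
[B_1MB_3] = ½·(11·(3/2−(9/2)) + (25/8)·(9/2−9) + (19/2)·(9−(3/2))) = ½·(-33 − 225/16 + 285/4) = 387/32, so the B_2-coordinate is 3/8.
[B_1B_2M] = ½·(11·(-8−(3/2)) + (-9)·(3/2−9) + (25/8)·(9−(-8))) = ½·(-209/2 + 135/2 + 425/8) = 129/16, so the B_3-coordinate is 1/4.
Check: 3/8 + 3/8 + 1/4 = 1.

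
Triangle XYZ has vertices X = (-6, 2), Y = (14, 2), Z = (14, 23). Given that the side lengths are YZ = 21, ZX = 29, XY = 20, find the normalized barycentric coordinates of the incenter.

The incenter has barycentric coordinates proportional to the opposite side lengths: (21 : 29 : 20).
Normalizing by 21+29+20 = 70 gives (3/10, 29/70, 2/7).

(3/10, 29/70, 2/7)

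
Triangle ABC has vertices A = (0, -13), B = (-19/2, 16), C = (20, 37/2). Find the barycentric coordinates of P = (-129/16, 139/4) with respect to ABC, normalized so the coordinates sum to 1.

Signed area of the reference triangle: [ABC] = ½·(0·(16−(37/2)) + (-19/2)·(37/2−(-13)) + 20·(-13−16)) = ½·(0 − 1197/4 − 580) = -3517/8.
[PBC] = ½·((-129/16)·(16−(37/2)) + (-19/2)·(37/2−(139/4)) + 20·(139/4−16)) = ½·(645/32 + 1235/8 + 375) = 17585/64, so the A-coordinate is (17585/64)/(-3517/8) = -5/8.
[APC] = ½·(0·(139/4−(37/2)) + (-129/16)·(37/2−(-13)) + 20·(-13−(139/4))) = ½·(0 − 8127/32 − 955) = -38687/64, so the B-coordinate is 11/8.
[ABP] = ½·(0·(16−(139/4)) + (-19/2)·(139/4−(-13)) + (-129/16)·(-13−16)) = ½·(0 − 3629/8 + 3741/16) = -3517/32, so the C-coordinate is 1/4.

(-5/8, 11/8, 1/4)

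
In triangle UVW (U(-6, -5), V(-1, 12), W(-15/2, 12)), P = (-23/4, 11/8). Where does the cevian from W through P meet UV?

Barycentric coordinates of P with respect to UVW: (5/8, 1/8, 1/4).
On side UV the W-coordinate is zero; dropping P's W-weight 1/4 and renormalizing the remaining 5/8 : 1/8 gives weights 5/6, 1/6 on U, V.
Q = (5/6)·(-6, -5) + (1/6)·(-1, 12) = (-31/6, -13/6).

(-31/6, -13/6)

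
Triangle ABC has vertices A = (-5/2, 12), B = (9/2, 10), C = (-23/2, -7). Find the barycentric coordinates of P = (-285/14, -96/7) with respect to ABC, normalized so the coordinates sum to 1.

Signed area of the reference triangle: [ABC] = ½·((-5/2)·(10−(-7)) + (9/2)·(-7−12) + (-23/2)·(12−10)) = ½·(-85/2 − 171/2 − 23) = -151/2.
[PBC] = ½·((-285/14)·(10−(-7)) + (9/2)·(-7−(-96/7)) + (-23/2)·(-96/7−10)) = ½·(-4845/14 + 423/14 + 1909/7) = -151/7, so the A-coordinate is (-151/7)/(-151/2) = 2/7.
[APC] = ½·((-5/2)·(-96/7−(-7)) + (-285/14)·(-7−12) + (-23/2)·(12−(-96/7))) = ½·(235/14 + 5415/14 − 2070/7) = 755/14, so the B-coordinate is -5/7.
[ABP] = ½·((-5/2)·(10−(-96/7)) + (9/2)·(-96/7−12) + (-285/14)·(12−10)) = ½·(-415/7 − 810/7 − 285/7) = -755/7, so the C-coordinate is 10/7.
Check: 2/7 − 5/7 + 10/7 = 1.

(2/7, -5/7, 10/7)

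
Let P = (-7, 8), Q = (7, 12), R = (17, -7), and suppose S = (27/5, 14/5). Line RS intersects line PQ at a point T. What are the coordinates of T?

Barycentric coordinates of S with respect to PQR: (2/5, 1/5, 2/5).
On side PQ the R-coordinate is zero; dropping S's R-weight 2/5 and renormalizing the remaining 2/5 : 1/5 gives weights 2/3, 1/3 on P, Q.
T = (2/3)·(-7, 8) + (1/3)·(7, 12) = (-7/3, 28/3).

(-7/3, 28/3)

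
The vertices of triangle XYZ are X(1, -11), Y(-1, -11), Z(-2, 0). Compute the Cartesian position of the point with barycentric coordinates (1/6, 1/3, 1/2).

(-7/6, -11/2)

W = (1/6)·X + (1/3)·Y + (1/2)·Z.
x-coordinate: (1/6)·1 + (1/3)·(-1) + (1/2)·(-2) = -7/6.
y-coordinate: (1/6)·(-11) + (1/3)·(-11) + (1/2)·0 = -11/2.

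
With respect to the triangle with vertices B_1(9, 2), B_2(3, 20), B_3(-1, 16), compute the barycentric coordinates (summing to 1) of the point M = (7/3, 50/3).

Signed area of the reference triangle: [B_1B_2B_3] = ½·(9·(20−16) + 3·(16−2) + (-1)·(2−20)) = ½·(36 + 42 + 18) = 48.
[MB_2B_3] = ½·((7/3)·(20−16) + 3·(16−(50/3)) + (-1)·(50/3−20)) = ½·(28/3 − 2 + 10/3) = 16/3, so the B_1-coordinate is (16/3)/48 = 1/9.
[B_1MB_3] = ½·(9·(50/3−16) + (7/3)·(16−2) + (-1)·(2−(50/3))) = ½·(6 + 98/3 + 44/3) = 80/3, so the B_2-coordinate is 5/9.
[B_1B_2M] = ½·(9·(20−(50/3)) + 3·(50/3−2) + (7/3)·(2−20)) = ½·(30 + 44 − 42) = 16, so the B_3-coordinate is 1/3.
Check: 1/9 + 5/9 + 1/3 = 1.

(1/9, 5/9, 1/3)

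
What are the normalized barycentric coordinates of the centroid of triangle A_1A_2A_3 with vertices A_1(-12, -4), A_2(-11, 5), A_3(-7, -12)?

The centroid is the average of the vertices, so each weight is 1/3.

(1/3, 1/3, 1/3)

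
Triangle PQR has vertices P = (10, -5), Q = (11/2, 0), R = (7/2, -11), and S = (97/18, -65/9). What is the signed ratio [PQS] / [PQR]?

[PQR] = ½·(10·(0−(-11)) + (11/2)·(-11−(-5)) + (7/2)·(-5−0)) = ½·(110 − 33 − 35/2) = 119/4.
[PQS] = ½·(10·(0−(-65/9)) + (11/2)·(-65/9−(-5)) + (97/18)·(-5−0)) = ½·(650/9 − 110/9 − 485/18) = 595/36, so the ratio is (595/36)/(119/4) = 5/9.

5/9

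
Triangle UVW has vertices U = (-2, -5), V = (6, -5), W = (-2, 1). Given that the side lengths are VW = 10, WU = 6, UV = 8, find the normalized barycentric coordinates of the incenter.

The incenter has barycentric coordinates proportional to the opposite side lengths: (10 : 6 : 8).
Normalizing by 10+6+8 = 24 gives (5/12, 1/4, 1/3).

(5/12, 1/4, 1/3)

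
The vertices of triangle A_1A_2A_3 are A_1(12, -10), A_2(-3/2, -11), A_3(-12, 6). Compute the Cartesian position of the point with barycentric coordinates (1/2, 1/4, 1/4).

(21/8, -25/4)

P = (1/2)·A_1 + (1/4)·A_2 + (1/4)·A_3.
x-coordinate: (1/2)·12 + (1/4)·(-3/2) + (1/4)·(-12) = 21/8.
y-coordinate: (1/2)·(-10) + (1/4)·(-11) + (1/4)·6 = -25/4.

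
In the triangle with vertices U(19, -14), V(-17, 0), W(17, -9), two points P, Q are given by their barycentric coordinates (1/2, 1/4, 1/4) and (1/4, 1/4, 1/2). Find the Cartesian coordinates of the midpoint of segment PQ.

(37/4, -69/8)

Barycentric coordinates of the midpoint are the average: (3/8, 1/4, 3/8).
Converting: (3/8)·U + (1/4)·V + (3/8)·W = (37/4, -69/8).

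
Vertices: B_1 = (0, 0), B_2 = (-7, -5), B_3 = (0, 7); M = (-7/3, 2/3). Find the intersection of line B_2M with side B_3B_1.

Barycentric coordinates of M with respect to B_1B_2B_3: (1/3, 1/3, 1/3).
On side B_3B_1 the B_2-coordinate is zero; dropping M's B_2-weight 1/3 and renormalizing the remaining 1/3 : 1/3 gives weights 1/2, 1/2 on B_3, B_1.
N = (1/2)·(0, 7) + (1/2)·(0, 0) = (0, 7/2).

(0, 7/2)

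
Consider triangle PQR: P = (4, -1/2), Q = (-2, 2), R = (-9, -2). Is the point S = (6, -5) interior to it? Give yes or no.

Barycentric coordinates of S: (162/83, -123/83, 44/83).
The three coordinates are positive, negative, positive; a point is interior exactly when all three are positive.

no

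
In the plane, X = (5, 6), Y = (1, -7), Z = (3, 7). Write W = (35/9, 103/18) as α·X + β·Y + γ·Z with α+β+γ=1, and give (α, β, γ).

Signed area of the reference triangle: [XYZ] = ½·(5·(-7−7) + 1·(7−6) + 3·(6−(-7))) = ½·(-70 + 1 + 39) = -15.
[WYZ] = ½·((35/9)·(-7−7) + 1·(7−(103/18)) + 3·(103/18−(-7))) = ½·(-490/9 + 23/18 + 229/6) = -15/2, so the X-coordinate is (-15/2)/(-15) = 1/2.
[XWZ] = ½·(5·(103/18−7) + (35/9)·(7−6) + 3·(6−(103/18))) = ½·(-115/18 + 35/9 + 5/6) = -5/6, so the Y-coordinate is 1/18.
[XYW] = ½·(5·(-7−(103/18)) + 1·(103/18−6) + (35/9)·(6−(-7))) = ½·(-1145/18 − 5/18 + 455/9) = -20/3, so the Z-coordinate is 4/9.

(1/2, 1/18, 4/9)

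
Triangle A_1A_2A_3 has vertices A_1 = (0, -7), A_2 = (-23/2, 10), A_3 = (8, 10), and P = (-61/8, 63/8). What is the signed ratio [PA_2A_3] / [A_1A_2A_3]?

[A_1A_2A_3] = ½·(0·(10−10) + (-23/2)·(10−(-7)) + 8·(-7−10)) = ½·(0 − 391/2 − 136) = -663/4.
[PA_2A_3] = ½·((-61/8)·(10−10) + (-23/2)·(10−(63/8)) + 8·(63/8−10)) = ½·(0 − 391/16 − 17) = -663/32, so the ratio is (-663/32)/(-663/4) = 1/8.

1/8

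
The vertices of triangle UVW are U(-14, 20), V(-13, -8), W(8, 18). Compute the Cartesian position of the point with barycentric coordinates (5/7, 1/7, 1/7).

P = (5/7)·U + (1/7)·V + (1/7)·W.
x-coordinate: (5/7)·(-14) + (1/7)·(-13) + (1/7)·8 = -75/7.
y-coordinate: (5/7)·20 + (1/7)·(-8) + (1/7)·18 = 110/7.

(-75/7, 110/7)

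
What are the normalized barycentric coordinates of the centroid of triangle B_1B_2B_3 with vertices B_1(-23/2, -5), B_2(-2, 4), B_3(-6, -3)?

The centroid is the average of the vertices, so each weight is 1/3.

(1/3, 1/3, 1/3)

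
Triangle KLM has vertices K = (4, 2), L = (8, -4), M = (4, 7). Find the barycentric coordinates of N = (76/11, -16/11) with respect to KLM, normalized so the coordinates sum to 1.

Signed area of the reference triangle: [KLM] = ½·(4·(-4−7) + 8·(7−2) + 4·(2−(-4))) = ½·(-44 + 40 + 24) = 10.
[NLM] = ½·((76/11)·(-4−7) + 8·(7−(-16/11)) + 4·(-16/11−(-4))) = ½·(-76 + 744/11 + 112/11) = 10/11, so the K-coordinate is (10/11)/10 = 1/11.
[KNM] = ½·(4·(-16/11−7) + (76/11)·(7−2) + 4·(2−(-16/11))) = ½·(-372/11 + 380/11 + 152/11) = 80/11, so the L-coordinate is 8/11.
[KLN] = ½·(4·(-4−(-16/11)) + 8·(-16/11−2) + (76/11)·(2−(-4))) = ½·(-112/11 − 304/11 + 456/11) = 20/11, so the M-coordinate is 2/11.

(1/11, 8/11, 2/11)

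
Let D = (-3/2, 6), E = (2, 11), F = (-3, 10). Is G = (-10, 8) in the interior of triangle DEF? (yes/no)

Barycentric coordinates of G: (6/43, -62/43, 99/43).
The three coordinates are positive, negative, positive; a point is interior exactly when all three are positive.

no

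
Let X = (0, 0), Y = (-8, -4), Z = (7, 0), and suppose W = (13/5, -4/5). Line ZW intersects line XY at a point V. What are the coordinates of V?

Barycentric coordinates of W with respect to XYZ: (1/5, 1/5, 3/5).
On side XY the Z-coordinate is zero; dropping W's Z-weight 3/5 and renormalizing the remaining 1/5 : 1/5 gives weights 1/2, 1/2 on X, Y.
V = (1/2)·(0, 0) + (1/2)·(-8, -4) = (-4, -2).

(-4, -2)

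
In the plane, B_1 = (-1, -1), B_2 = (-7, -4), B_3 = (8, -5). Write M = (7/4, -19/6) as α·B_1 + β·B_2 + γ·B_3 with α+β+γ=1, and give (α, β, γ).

Signed area of the reference triangle: [B_1B_2B_3] = ½·((-1)·(-4−(-5)) + (-7)·(-5−(-1)) + 8·(-1−(-4))) = ½·(-1 + 28 + 24) = 51/2.
[MB_2B_3] = ½·((7/4)·(-4−(-5)) + (-7)·(-5−(-19/6)) + 8·(-19/6−(-4))) = ½·(7/4 + 77/6 + 20/3) = 85/8, so the B_1-coordinate is (85/8)/(51/2) = 5/12.
[B_1MB_3] = ½·((-1)·(-19/6−(-5)) + (7/4)·(-5−(-1)) + 8·(-1−(-19/6))) = ½·(-11/6 − 7 + 52/3) = 17/4, so the B_2-coordinate is 1/6.
[B_1B_2M] = ½·((-1)·(-4−(-19/6)) + (-7)·(-19/6−(-1)) + (7/4)·(-1−(-4))) = ½·(5/6 + 91/6 + 21/4) = 85/8, so the B_3-coordinate is 5/12.
Check: 5/12 + 1/6 + 5/12 = 1.

(5/12, 1/6, 5/12)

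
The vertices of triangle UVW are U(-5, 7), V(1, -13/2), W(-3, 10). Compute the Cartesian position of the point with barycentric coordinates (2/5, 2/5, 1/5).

(-11/5, 11/5)

P = (2/5)·U + (2/5)·V + (1/5)·W.
x-coordinate: (2/5)·(-5) + (2/5)·1 + (1/5)·(-3) = -11/5.
y-coordinate: (2/5)·7 + (2/5)·(-13/2) + (1/5)·10 = 11/5.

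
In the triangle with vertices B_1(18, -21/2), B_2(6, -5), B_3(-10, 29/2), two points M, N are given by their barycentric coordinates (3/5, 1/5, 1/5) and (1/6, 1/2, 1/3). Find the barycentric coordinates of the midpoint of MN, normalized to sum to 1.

Since both coordinate triples sum to 1, the midpoint's barycentrics are the componentwise average.
(3/5+1/6)/2 = 23/60; similarly 7/20 and 4/15.

(23/60, 7/20, 4/15)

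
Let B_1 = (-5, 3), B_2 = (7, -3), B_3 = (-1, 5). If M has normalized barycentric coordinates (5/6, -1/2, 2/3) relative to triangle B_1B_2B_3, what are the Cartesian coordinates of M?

(-25/3, 22/3)

M = (5/6)·B_1 + (-1/2)·B_2 + (2/3)·B_3.
x-coordinate: (5/6)·(-5) + (-1/2)·7 + (2/3)·(-1) = -25/3.
y-coordinate: (5/6)·3 + (-1/2)·(-3) + (2/3)·5 = 22/3.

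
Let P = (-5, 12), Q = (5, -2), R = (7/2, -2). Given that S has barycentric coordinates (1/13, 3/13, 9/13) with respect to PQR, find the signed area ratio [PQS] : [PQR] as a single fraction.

The signed ratio [PQS]/[PQR] equals the barycentric coordinate of S at vertex R, which is 9/13.

9/13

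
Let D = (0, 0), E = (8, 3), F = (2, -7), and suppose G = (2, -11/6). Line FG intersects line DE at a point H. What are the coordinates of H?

Barycentric coordinates of G with respect to DEF: (1/2, 1/6, 1/3).
On side DE the F-coordinate is zero; dropping G's F-weight 1/3 and renormalizing the remaining 1/2 : 1/6 gives weights 3/4, 1/4 on D, E.
H = (3/4)·(0, 0) + (1/4)·(8, 3) = (2, 3/4).

(2, 3/4)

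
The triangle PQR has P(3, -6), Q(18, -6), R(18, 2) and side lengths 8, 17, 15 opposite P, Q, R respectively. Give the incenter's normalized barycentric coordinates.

(1/5, 17/40, 3/8)

The incenter has barycentric coordinates proportional to the opposite side lengths: (8 : 17 : 15).
Normalizing by 8+17+15 = 40 gives (1/5, 17/40, 3/8).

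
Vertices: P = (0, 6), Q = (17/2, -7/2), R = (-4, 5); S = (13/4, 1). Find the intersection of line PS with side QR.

Barycentric coordinates of S with respect to PQR: (1/4, 1/2, 1/4).
On side QR the P-coordinate is zero; dropping S's P-weight 1/4 and renormalizing the remaining 1/2 : 1/4 gives weights 2/3, 1/3 on Q, R.
T = (2/3)·(17/2, -7/2) + (1/3)·(-4, 5) = (13/3, -2/3).

(13/3, -2/3)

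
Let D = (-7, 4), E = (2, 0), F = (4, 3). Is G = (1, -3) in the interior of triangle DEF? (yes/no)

no

Barycentric coordinates of G: (-3/35, 69/35, -31/35).
The three coordinates are negative, positive, negative; a point is interior exactly when all three are positive.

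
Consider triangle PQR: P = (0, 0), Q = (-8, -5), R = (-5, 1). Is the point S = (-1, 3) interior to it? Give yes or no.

Barycentric coordinates of S: (6/11, -14/33, 29/33).
The three coordinates are positive, negative, positive; a point is interior exactly when all three are positive.

no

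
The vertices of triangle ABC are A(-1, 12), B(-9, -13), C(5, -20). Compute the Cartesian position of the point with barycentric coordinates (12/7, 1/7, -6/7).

P = (12/7)·A + (1/7)·B + (-6/7)·C.
x-coordinate: (12/7)·(-1) + (1/7)·(-9) + (-6/7)·5 = -51/7.
y-coordinate: (12/7)·12 + (1/7)·(-13) + (-6/7)·(-20) = 251/7.

(-51/7, 251/7)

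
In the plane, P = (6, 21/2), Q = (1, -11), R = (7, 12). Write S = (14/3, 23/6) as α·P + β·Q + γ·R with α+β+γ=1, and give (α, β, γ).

(1/3, 1/3, 1/3)

Signed area of the reference triangle: [PQR] = ½·(6·(-11−12) + 1·(12−(21/2)) + 7·(21/2−(-11))) = ½·(-138 + 3/2 + 301/2) = 7.
[SQR] = ½·((14/3)·(-11−12) + 1·(12−(23/6)) + 7·(23/6−(-11))) = ½·(-322/3 + 49/6 + 623/6) = 7/3, so the P-coordinate is (7/3)/7 = 1/3.
[PSR] = ½·(6·(23/6−12) + (14/3)·(12−(21/2)) + 7·(21/2−(23/6))) = ½·(-49 + 7 + 140/3) = 7/3, so the Q-coordinate is 1/3.
[PQS] = ½·(6·(-11−(23/6)) + 1·(23/6−(21/2)) + (14/3)·(21/2−(-11))) = ½·(-89 − 20/3 + 301/3) = 7/3, so the R-coordinate is 1/3.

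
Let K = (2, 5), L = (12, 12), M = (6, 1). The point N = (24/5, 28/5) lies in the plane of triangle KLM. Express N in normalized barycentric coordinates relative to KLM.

Signed area of the reference triangle: [KLM] = ½·(2·(12−1) + 12·(1−5) + 6·(5−12)) = ½·(22 − 48 − 42) = -34.
[NLM] = ½·((24/5)·(12−1) + 12·(1−(28/5)) + 6·(28/5−12)) = ½·(264/5 − 276/5 − 192/5) = -102/5, so the K-coordinate is (-102/5)/(-34) = 3/5.
[KNM] = ½·(2·(28/5−1) + (24/5)·(1−5) + 6·(5−(28/5))) = ½·(46/5 − 96/5 − 18/5) = -34/5, so the L-coordinate is 1/5.
[KLN] = ½·(2·(12−(28/5)) + 12·(28/5−5) + (24/5)·(5−12)) = ½·(64/5 + 36/5 − 168/5) = -34/5, so the M-coordinate is 1/5.
Check: 3/5 + 1/5 + 1/5 = 1.

(3/5, 1/5, 1/5)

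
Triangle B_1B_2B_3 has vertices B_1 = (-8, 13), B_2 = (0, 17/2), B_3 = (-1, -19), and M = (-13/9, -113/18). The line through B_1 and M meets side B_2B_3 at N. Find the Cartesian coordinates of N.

(-5/8, -139/16)

Barycentric coordinates of M with respect to B_1B_2B_3: (1/9, 1/3, 5/9).
On side B_2B_3 the B_1-coordinate is zero; dropping M's B_1-weight 1/9 and renormalizing the remaining 1/3 : 5/9 gives weights 3/8, 5/8 on B_2, B_3.
N = (3/8)·(0, 17/2) + (5/8)·(-1, -19) = (-5/8, -139/16).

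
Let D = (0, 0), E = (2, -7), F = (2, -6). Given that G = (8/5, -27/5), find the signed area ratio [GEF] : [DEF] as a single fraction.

[DEF] = ½·(0·(-7−(-6)) + 2·(-6−0) + 2·(0−(-7))) = ½·(0 − 12 + 14) = 1.
[GEF] = ½·((8/5)·(-7−(-6)) + 2·(-6−(-27/5)) + 2·(-27/5−(-7))) = ½·(-8/5 − 6/5 + 16/5) = 1/5, so the ratio is (1/5)/1 = 1/5.

1/5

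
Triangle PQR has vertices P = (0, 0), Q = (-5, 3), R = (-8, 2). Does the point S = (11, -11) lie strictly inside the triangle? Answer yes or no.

no

Barycentric coordinates of S: (29/7, -33/7, 11/7).
The three coordinates are positive, negative, positive; a point is interior exactly when all three are positive.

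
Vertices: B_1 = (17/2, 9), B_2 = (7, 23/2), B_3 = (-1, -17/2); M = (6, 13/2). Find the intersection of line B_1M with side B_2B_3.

Barycentric coordinates of M with respect to B_1B_2B_3: (2/5, 2/5, 1/5).
On side B_2B_3 the B_1-coordinate is zero; dropping M's B_1-weight 2/5 and renormalizing the remaining 2/5 : 1/5 gives weights 2/3, 1/3 on B_2, B_3.
N = (2/3)·(7, 23/2) + (1/3)·(-1, -17/2) = (13/3, 29/6).

(13/3, 29/6)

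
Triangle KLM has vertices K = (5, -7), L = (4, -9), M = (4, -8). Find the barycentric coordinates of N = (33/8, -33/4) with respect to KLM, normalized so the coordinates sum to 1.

Signed area of the reference triangle: [KLM] = ½·(5·(-9−(-8)) + 4·(-8−(-7)) + 4·(-7−(-9))) = ½·(-5 − 4 + 8) = -1/2.
[NLM] = ½·((33/8)·(-9−(-8)) + 4·(-8−(-33/4)) + 4·(-33/4−(-9))) = ½·(-33/8 + 1 + 3) = -1/16, so the K-coordinate is (-1/16)/(-1/2) = 1/8.
[KNM] = ½·(5·(-33/4−(-8)) + (33/8)·(-8−(-7)) + 4·(-7−(-33/4))) = ½·(-5/4 − 33/8 + 5) = -3/16, so the L-coordinate is 3/8.
[KLN] = ½·(5·(-9−(-33/4)) + 4·(-33/4−(-7)) + (33/8)·(-7−(-9))) = ½·(-15/4 − 5 + 33/4) = -1/4, so the M-coordinate is 1/2.

(1/8, 3/8, 1/2)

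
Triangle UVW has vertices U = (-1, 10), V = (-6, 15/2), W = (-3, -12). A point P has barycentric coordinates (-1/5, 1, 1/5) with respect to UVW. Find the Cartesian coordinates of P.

P = (-1/5)·U + 1·V + (1/5)·W.
x-coordinate: (-1/5)·(-1) + 1·(-6) + (1/5)·(-3) = -32/5.
y-coordinate: (-1/5)·10 + 1·(15/2) + (1/5)·(-12) = 31/10.

(-32/5, 31/10)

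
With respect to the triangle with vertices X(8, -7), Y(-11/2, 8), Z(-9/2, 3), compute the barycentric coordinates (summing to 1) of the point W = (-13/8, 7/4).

Signed area of the reference triangle: [XYZ] = ½·(8·(8−3) + (-11/2)·(3−(-7)) + (-9/2)·(-7−8)) = ½·(40 − 55 + 135/2) = 105/4.
[WYZ] = ½·((-13/8)·(8−3) + (-11/2)·(3−(7/4)) + (-9/2)·(7/4−8)) = ½·(-65/8 − 55/8 + 225/8) = 105/16, so the X-coordinate is (105/16)/(105/4) = 1/4.
[XWZ] = ½·(8·(7/4−3) + (-13/8)·(3−(-7)) + (-9/2)·(-7−(7/4))) = ½·(-10 − 65/4 + 315/8) = 105/16, so the Y-coordinate is 1/4.
[XYW] = ½·(8·(8−(7/4)) + (-11/2)·(7/4−(-7)) + (-13/8)·(-7−8)) = ½·(50 − 385/8 + 195/8) = 105/8, so the Z-coordinate is 1/2.
Check: 1/4 + 1/4 + 1/2 = 1.

(1/4, 1/4, 1/2)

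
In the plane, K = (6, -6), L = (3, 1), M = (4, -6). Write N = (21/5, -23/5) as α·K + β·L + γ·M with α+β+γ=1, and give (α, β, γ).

Signed area of the reference triangle: [KLM] = ½·(6·(1−(-6)) + 3·(-6−(-6)) + 4·(-6−1)) = ½·(42 + 0 − 28) = 7.
[NLM] = ½·((21/5)·(1−(-6)) + 3·(-6−(-23/5)) + 4·(-23/5−1)) = ½·(147/5 − 21/5 − 112/5) = 7/5, so the K-coordinate is (7/5)/7 = 1/5.
[KNM] = ½·(6·(-23/5−(-6)) + (21/5)·(-6−(-6)) + 4·(-6−(-23/5))) = ½·(42/5 + 0 − 28/5) = 7/5, so the L-coordinate is 1/5.
[KLN] = ½·(6·(1−(-23/5)) + 3·(-23/5−(-6)) + (21/5)·(-6−1)) = ½·(168/5 + 21/5 − 147/5) = 21/5, so the M-coordinate is 3/5.

(1/5, 1/5, 3/5)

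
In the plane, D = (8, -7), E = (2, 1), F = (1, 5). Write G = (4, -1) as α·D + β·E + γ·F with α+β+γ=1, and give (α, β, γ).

Signed area of the reference triangle: [DEF] = ½·(8·(1−5) + 2·(5−(-7)) + 1·(-7−1)) = ½·(-32 + 24 − 8) = -8.
[GEF] = ½·(4·(1−5) + 2·(5−(-1)) + 1·(-1−1)) = ½·(-16 + 12 − 2) = -3, so the D-coordinate is (-3)/(-8) = 3/8.
[DGF] = ½·(8·(-1−5) + 4·(5−(-7)) + 1·(-7−(-1))) = ½·(-48 + 48 − 6) = -3, so the E-coordinate is 3/8.
[DEG] = ½·(8·(1−(-1)) + 2·(-1−(-7)) + 4·(-7−1)) = ½·(16 + 12 − 32) = -2, so the F-coordinate is 1/4.
Check: 3/8 + 3/8 + 1/4 = 1.

(3/8, 3/8, 1/4)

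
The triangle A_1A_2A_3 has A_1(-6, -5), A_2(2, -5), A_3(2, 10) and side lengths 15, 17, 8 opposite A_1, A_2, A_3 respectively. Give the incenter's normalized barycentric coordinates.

(3/8, 17/40, 1/5)

The incenter has barycentric coordinates proportional to the opposite side lengths: (15 : 17 : 8).
Normalizing by 15+17+8 = 40 gives (3/8, 17/40, 1/5).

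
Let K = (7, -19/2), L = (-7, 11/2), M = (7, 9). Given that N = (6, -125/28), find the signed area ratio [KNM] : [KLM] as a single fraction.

1/14

[KLM] = ½·(7·(11/2−9) + (-7)·(9−(-19/2)) + 7·(-19/2−(11/2))) = ½·(-49/2 − 259/2 − 105) = -259/2.
[KNM] = ½·(7·(-125/28−9) + 6·(9−(-19/2)) + 7·(-19/2−(-125/28))) = ½·(-377/4 + 111 − 141/4) = -37/4, so the ratio is (-37/4)/(-259/2) = 1/14.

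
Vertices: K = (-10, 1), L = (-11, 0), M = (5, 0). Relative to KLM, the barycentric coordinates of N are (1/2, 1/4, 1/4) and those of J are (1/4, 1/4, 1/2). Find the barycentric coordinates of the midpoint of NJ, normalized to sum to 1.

(3/8, 1/4, 3/8)

Since both coordinate triples sum to 1, the midpoint's barycentrics are the componentwise average.
(1/2+1/4)/2 = 3/8; similarly 1/4 and 3/8.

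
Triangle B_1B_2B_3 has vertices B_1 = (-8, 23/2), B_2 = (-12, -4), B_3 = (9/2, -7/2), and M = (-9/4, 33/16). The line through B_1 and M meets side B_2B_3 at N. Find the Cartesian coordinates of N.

Barycentric coordinates of M with respect to B_1B_2B_3: (3/8, 1/8, 1/2).
On side B_2B_3 the B_1-coordinate is zero; dropping M's B_1-weight 3/8 and renormalizing the remaining 1/8 : 1/2 gives weights 1/5, 4/5 on B_2, B_3.
N = (1/5)·(-12, -4) + (4/5)·(9/2, -7/2) = (6/5, -18/5).

(6/5, -18/5)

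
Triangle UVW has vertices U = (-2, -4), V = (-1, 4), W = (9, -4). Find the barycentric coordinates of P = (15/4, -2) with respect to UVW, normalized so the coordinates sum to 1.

Signed area of the reference triangle: [UVW] = ½·((-2)·(4−(-4)) + (-1)·(-4−(-4)) + 9·(-4−4)) = ½·(-16 + 0 − 72) = -44.
[PVW] = ½·((15/4)·(4−(-4)) + (-1)·(-4−(-2)) + 9·(-2−4)) = ½·(30 + 2 − 54) = -11, so the U-coordinate is (-11)/(-44) = 1/4.
[UPW] = ½·((-2)·(-2−(-4)) + (15/4)·(-4−(-4)) + 9·(-4−(-2))) = ½·(-4 + 0 − 18) = -11, so the V-coordinate is 1/4.
[UVP] = ½·((-2)·(4−(-2)) + (-1)·(-2−(-4)) + (15/4)·(-4−4)) = ½·(-12 − 2 − 30) = -22, so the W-coordinate is 1/2.
Check: 1/4 + 1/4 + 1/2 = 1.

(1/4, 1/4, 1/2)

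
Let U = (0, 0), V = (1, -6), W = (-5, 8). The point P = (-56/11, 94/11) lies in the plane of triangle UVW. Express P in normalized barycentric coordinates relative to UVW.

(1/11, -1/11, 1)

Signed area of the reference triangle: [UVW] = ½·(0·(-6−8) + 1·(8−0) + (-5)·(0−(-6))) = ½·(0 + 8 − 30) = -11.
[PVW] = ½·((-56/11)·(-6−8) + 1·(8−(94/11)) + (-5)·(94/11−(-6))) = ½·(784/11 − 6/11 − 800/11) = -1, so the U-coordinate is (-1)/(-11) = 1/11.
[UPW] = ½·(0·(94/11−8) + (-56/11)·(8−0) + (-5)·(0−(94/11))) = ½·(0 − 448/11 + 470/11) = 1, so the V-coordinate is -1/11.
[UVP] = ½·(0·(-6−(94/11)) + 1·(94/11−0) + (-56/11)·(0−(-6))) = ½·(0 + 94/11 − 336/11) = -11, so the W-coordinate is 1.
Check: 1/11 − 1/11 + 1 = 1.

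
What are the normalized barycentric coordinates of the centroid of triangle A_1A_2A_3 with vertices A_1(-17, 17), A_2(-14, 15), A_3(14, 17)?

(1/3, 1/3, 1/3)

The centroid is the average of the vertices, so each weight is 1/3.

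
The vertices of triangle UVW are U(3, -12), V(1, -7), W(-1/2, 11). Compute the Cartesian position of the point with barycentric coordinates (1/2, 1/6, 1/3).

(3/2, -7/2)

P = (1/2)·U + (1/6)·V + (1/3)·W.
x-coordinate: (1/2)·3 + (1/6)·1 + (1/3)·(-1/2) = 3/2.
y-coordinate: (1/2)·(-12) + (1/6)·(-7) + (1/3)·11 = -7/2.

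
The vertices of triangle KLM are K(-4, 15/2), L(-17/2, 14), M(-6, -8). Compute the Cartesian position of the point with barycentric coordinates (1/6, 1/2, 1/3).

N = (1/6)·K + (1/2)·L + (1/3)·M.
x-coordinate: (1/6)·(-4) + (1/2)·(-17/2) + (1/3)·(-6) = -83/12.
y-coordinate: (1/6)·(15/2) + (1/2)·14 + (1/3)·(-8) = 67/12.

(-83/12, 67/12)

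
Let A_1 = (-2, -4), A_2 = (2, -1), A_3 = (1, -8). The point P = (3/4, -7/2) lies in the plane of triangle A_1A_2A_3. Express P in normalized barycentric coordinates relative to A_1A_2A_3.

Signed area of the reference triangle: [A_1A_2A_3] = ½·((-2)·(-1−(-8)) + 2·(-8−(-4)) + 1·(-4−(-1))) = ½·(-14 − 8 − 3) = -25/2.
[PA_2A_3] = ½·((3/4)·(-1−(-8)) + 2·(-8−(-7/2)) + 1·(-7/2−(-1))) = ½·(21/4 − 9 − 5/2) = -25/8, so the A_1-coordinate is (-25/8)/(-25/2) = 1/4.
[A_1PA_3] = ½·((-2)·(-7/2−(-8)) + (3/4)·(-8−(-4)) + 1·(-4−(-7/2))) = ½·(-9 − 3 − 1/2) = -25/4, so the A_2-coordinate is 1/2.
[A_1A_2P] = ½·((-2)·(-1−(-7/2)) + 2·(-7/2−(-4)) + (3/4)·(-4−(-1))) = ½·(-5 + 1 − 9/4) = -25/8, so the A_3-coordinate is 1/4.

(1/4, 1/2, 1/4)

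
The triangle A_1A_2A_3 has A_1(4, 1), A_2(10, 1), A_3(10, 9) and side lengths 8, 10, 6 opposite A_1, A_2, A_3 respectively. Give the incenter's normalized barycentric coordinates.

(1/3, 5/12, 1/4)

The incenter has barycentric coordinates proportional to the opposite side lengths: (8 : 10 : 6).
Normalizing by 8+10+6 = 24 gives (1/3, 5/12, 1/4).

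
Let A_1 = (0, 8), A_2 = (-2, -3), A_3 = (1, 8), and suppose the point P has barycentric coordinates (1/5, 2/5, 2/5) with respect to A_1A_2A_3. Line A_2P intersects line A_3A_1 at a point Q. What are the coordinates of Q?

Line A_2P meets A_3A_1 where the A_2-coordinate vanishes; zeroing P's A_2-weight and renormalizing leaves A_3, A_1-weights 2/5 : 1/5 → (2/3, 1/3).
So Q = (2/3)·A_3 + (1/3)·A_1 = (2/3, 8).

(2/3, 8)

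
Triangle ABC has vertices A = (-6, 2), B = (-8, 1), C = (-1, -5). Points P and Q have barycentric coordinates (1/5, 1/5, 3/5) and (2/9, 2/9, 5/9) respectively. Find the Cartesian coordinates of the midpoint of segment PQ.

(-53/15, -203/90)

Barycentric coordinates of the midpoint are the average: (19/90, 19/90, 26/45).
Converting: (19/90)·A + (19/90)·B + (26/45)·C = (-53/15, -203/90).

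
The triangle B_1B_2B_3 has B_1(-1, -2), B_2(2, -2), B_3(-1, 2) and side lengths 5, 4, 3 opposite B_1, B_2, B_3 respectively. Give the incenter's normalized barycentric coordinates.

(5/12, 1/3, 1/4)

The incenter has barycentric coordinates proportional to the opposite side lengths: (5 : 4 : 3).
Normalizing by 5+4+3 = 12 gives (5/12, 1/3, 1/4).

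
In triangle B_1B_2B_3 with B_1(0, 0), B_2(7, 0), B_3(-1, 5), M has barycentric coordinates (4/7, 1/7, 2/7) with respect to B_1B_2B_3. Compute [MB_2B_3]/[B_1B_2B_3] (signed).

4/7

The signed ratio [MB_2B_3]/[B_1B_2B_3] equals the barycentric coordinate of M at vertex B_1, which is 4/7.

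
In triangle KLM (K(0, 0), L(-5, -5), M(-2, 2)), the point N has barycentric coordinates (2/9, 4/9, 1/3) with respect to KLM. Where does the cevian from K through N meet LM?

Line KN meets LM where the K-coordinate vanishes; zeroing N's K-weight and renormalizing leaves L, M-weights 4/9 : 1/3 → (4/7, 3/7).
So J = (4/7)·L + (3/7)·M = (-26/7, -2).

(-26/7, -2)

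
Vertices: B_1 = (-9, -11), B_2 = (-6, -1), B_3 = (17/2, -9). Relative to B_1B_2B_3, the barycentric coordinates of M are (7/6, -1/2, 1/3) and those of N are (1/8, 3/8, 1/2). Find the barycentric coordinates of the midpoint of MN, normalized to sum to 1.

(31/48, -1/16, 5/12)

Since both coordinate triples sum to 1, the midpoint's barycentrics are the componentwise average.
(7/6+1/8)/2 = 31/48; similarly -1/16 and 5/12.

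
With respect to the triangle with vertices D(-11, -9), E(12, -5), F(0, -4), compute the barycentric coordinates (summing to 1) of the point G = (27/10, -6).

Signed area of the reference triangle: [DEF] = ½·((-11)·(-5−(-4)) + 12·(-4−(-9)) + 0·(-9−(-5))) = ½·(11 + 60 + 0) = 71/2.
[GEF] = ½·((27/10)·(-5−(-4)) + 12·(-4−(-6)) + 0·(-6−(-5))) = ½·(-27/10 + 24 + 0) = 213/20, so the D-coordinate is (213/20)/(71/2) = 3/10.
[DGF] = ½·((-11)·(-6−(-4)) + (27/10)·(-4−(-9)) + 0·(-9−(-6))) = ½·(22 + 27/2 + 0) = 71/4, so the E-coordinate is 1/2.
[DEG] = ½·((-11)·(-5−(-6)) + 12·(-6−(-9)) + (27/10)·(-9−(-5))) = ½·(-11 + 36 − 54/5) = 71/10, so the F-coordinate is 1/5.

(3/10, 1/2, 1/5)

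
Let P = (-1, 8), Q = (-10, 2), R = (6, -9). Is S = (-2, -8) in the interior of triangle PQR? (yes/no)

no

Barycentric coordinates of S: (-24/65, 43/65, 46/65).
The three coordinates are negative, positive, positive; a point is interior exactly when all three are positive.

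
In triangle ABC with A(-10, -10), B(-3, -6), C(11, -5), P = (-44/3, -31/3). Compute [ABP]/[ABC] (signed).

-1/3

[ABC] = ½·((-10)·(-6−(-5)) + (-3)·(-5−(-10)) + 11·(-10−(-6))) = ½·(10 − 15 − 44) = -49/2.
[ABP] = ½·((-10)·(-6−(-31/3)) + (-3)·(-31/3−(-10)) + (-44/3)·(-10−(-6))) = ½·(-130/3 + 1 + 176/3) = 49/6, so the ratio is (49/6)/(-49/2) = -1/3.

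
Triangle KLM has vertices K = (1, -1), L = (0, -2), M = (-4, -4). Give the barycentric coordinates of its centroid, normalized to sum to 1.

The centroid is the average of the vertices, so each weight is 1/3.

(1/3, 1/3, 1/3)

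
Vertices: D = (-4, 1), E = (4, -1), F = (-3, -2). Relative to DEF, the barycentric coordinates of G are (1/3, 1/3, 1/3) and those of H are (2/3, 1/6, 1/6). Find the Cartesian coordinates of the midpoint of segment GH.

(-7/4, -1/4)

Barycentric coordinates of the midpoint are the average: (1/2, 1/4, 1/4).
Converting: (1/2)·D + (1/4)·E + (1/4)·F = (-7/4, -1/4).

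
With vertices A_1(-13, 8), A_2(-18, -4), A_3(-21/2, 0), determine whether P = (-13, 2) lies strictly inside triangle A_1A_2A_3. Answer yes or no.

yes

Barycentric coordinates of P: (5/14, 3/14, 3/7).
The three coordinates are positive, positive, positive; a point is interior exactly when all three are positive.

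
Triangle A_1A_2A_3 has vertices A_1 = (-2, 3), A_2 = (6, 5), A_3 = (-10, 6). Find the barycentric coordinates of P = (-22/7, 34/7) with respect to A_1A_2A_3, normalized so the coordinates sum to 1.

Signed area of the reference triangle: [A_1A_2A_3] = ½·((-2)·(5−6) + 6·(6−3) + (-10)·(3−5)) = ½·(2 + 18 + 20) = 20.
[PA_2A_3] = ½·((-22/7)·(5−6) + 6·(6−(34/7)) + (-10)·(34/7−5)) = ½·(22/7 + 48/7 + 10/7) = 40/7, so the A_1-coordinate is (40/7)/20 = 2/7.
[A_1PA_3] = ½·((-2)·(34/7−6) + (-22/7)·(6−3) + (-10)·(3−(34/7))) = ½·(16/7 − 66/7 + 130/7) = 40/7, so the A_2-coordinate is 2/7.
[A_1A_2P] = ½·((-2)·(5−(34/7)) + 6·(34/7−3) + (-22/7)·(3−5)) = ½·(-2/7 + 78/7 + 44/7) = 60/7, so the A_3-coordinate is 3/7.

(2/7, 2/7, 3/7)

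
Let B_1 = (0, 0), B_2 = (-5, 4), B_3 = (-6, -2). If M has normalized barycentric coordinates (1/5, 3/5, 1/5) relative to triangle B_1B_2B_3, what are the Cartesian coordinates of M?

(-21/5, 2)

M = (1/5)·B_1 + (3/5)·B_2 + (1/5)·B_3.
x-coordinate: (1/5)·0 + (3/5)·(-5) + (1/5)·(-6) = -21/5.
y-coordinate: (1/5)·0 + (3/5)·4 + (1/5)·(-2) = 2.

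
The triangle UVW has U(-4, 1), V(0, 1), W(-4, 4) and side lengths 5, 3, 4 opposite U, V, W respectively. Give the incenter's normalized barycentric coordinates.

(5/12, 1/4, 1/3)

The incenter has barycentric coordinates proportional to the opposite side lengths: (5 : 3 : 4).
Normalizing by 5+3+4 = 12 gives (5/12, 1/4, 1/3).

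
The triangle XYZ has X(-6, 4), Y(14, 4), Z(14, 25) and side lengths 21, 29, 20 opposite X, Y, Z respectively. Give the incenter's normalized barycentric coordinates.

The incenter has barycentric coordinates proportional to the opposite side lengths: (21 : 29 : 20).
Normalizing by 21+29+20 = 70 gives (3/10, 29/70, 2/7).

(3/10, 29/70, 2/7)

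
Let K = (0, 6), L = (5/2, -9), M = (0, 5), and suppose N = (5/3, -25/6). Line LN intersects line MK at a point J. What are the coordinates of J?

Barycentric coordinates of N with respect to KLM: (1/6, 2/3, 1/6).
On side MK the L-coordinate is zero; dropping N's L-weight 2/3 and renormalizing the remaining 1/6 : 1/6 gives weights 1/2, 1/2 on M, K.
J = (1/2)·(0, 5) + (1/2)·(0, 6) = (0, 11/2).

(0, 11/2)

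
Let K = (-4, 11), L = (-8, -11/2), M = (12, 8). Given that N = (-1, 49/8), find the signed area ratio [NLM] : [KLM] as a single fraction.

1/2

[KLM] = ½·((-4)·(-11/2−8) + (-8)·(8−11) + 12·(11−(-11/2))) = ½·(54 + 24 + 198) = 138.
[NLM] = ½·((-1)·(-11/2−8) + (-8)·(8−(49/8)) + 12·(49/8−(-11/2))) = ½·(27/2 − 15 + 279/2) = 69, so the ratio is 69/138 = 1/2.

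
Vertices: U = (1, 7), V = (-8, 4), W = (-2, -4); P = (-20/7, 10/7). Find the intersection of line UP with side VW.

(-22/5, -4/5)

Barycentric coordinates of P with respect to UVW: (2/7, 2/7, 3/7).
On side VW the U-coordinate is zero; dropping P's U-weight 2/7 and renormalizing the remaining 2/7 : 3/7 gives weights 2/5, 3/5 on V, W.
Q = (2/5)·(-8, 4) + (3/5)·(-2, -4) = (-22/5, -4/5).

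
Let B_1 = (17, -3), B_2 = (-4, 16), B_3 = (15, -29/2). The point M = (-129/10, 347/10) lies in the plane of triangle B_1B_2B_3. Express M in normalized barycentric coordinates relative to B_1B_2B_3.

Signed area of the reference triangle: [B_1B_2B_3] = ½·(17·(16−(-29/2)) + (-4)·(-29/2−(-3)) + 15·(-3−16)) = ½·(1037/2 + 46 − 285) = 559/4.
[MB_2B_3] = ½·((-129/10)·(16−(-29/2)) + (-4)·(-29/2−(347/10)) + 15·(347/10−16)) = ½·(-7869/20 + 984/5 + 561/2) = 1677/40, so the B_1-coordinate is (1677/40)/(559/4) = 3/10.
[B_1MB_3] = ½·(17·(347/10−(-29/2)) + (-129/10)·(-29/2−(-3)) + 15·(-3−(347/10))) = ½·(4182/5 + 2967/20 − 1131/2) = 1677/8, so the B_2-coordinate is 3/2.
[B_1B_2M] = ½·(17·(16−(347/10)) + (-4)·(347/10−(-3)) + (-129/10)·(-3−16)) = ½·(-3179/10 − 754/5 + 2451/10) = -559/5, so the B_3-coordinate is -4/5.

(3/10, 3/2, -4/5)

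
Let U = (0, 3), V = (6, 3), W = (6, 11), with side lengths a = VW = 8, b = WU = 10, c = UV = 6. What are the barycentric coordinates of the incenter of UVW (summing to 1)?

(1/3, 5/12, 1/4)

The incenter has barycentric coordinates proportional to the opposite side lengths: (8 : 10 : 6).
Normalizing by 8+10+6 = 24 gives (1/3, 5/12, 1/4).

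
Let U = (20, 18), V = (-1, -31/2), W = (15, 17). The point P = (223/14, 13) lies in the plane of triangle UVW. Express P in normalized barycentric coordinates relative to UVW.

Signed area of the reference triangle: [UVW] = ½·(20·(-31/2−17) + (-1)·(17−18) + 15·(18−(-31/2))) = ½·(-650 + 1 + 1005/2) = -293/4.
[PVW] = ½·((223/14)·(-31/2−17) + (-1)·(17−13) + 15·(13−(-31/2))) = ½·(-14495/28 − 4 + 855/2) = -2637/56, so the U-coordinate is (-2637/56)/(-293/4) = 9/14.
[UPW] = ½·(20·(13−17) + (223/14)·(17−18) + 15·(18−13)) = ½·(-80 − 223/14 + 75) = -293/28, so the V-coordinate is 1/7.
[UVP] = ½·(20·(-31/2−13) + (-1)·(13−18) + (223/14)·(18−(-31/2))) = ½·(-570 + 5 + 14941/28) = -879/56, so the W-coordinate is 3/14.
Check: 9/14 + 1/7 + 3/14 = 1.

(9/14, 1/7, 3/14)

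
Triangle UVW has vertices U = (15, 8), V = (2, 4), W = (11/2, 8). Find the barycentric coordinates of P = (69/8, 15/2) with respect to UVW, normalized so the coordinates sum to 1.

(3/8, 1/8, 1/2)

Signed area of the reference triangle: [UVW] = ½·(15·(4−8) + 2·(8−8) + (11/2)·(8−4)) = ½·(-60 + 0 + 22) = -19.
[PVW] = ½·((69/8)·(4−8) + 2·(8−(15/2)) + (11/2)·(15/2−4)) = ½·(-69/2 + 1 + 77/4) = -57/8, so the U-coordinate is (-57/8)/(-19) = 3/8.
[UPW] = ½·(15·(15/2−8) + (69/8)·(8−8) + (11/2)·(8−(15/2))) = ½·(-15/2 + 0 + 11/4) = -19/8, so the V-coordinate is 1/8.
[UVP] = ½·(15·(4−(15/2)) + 2·(15/2−8) + (69/8)·(8−4)) = ½·(-105/2 − 1 + 69/2) = -19/2, so the W-coordinate is 1/2.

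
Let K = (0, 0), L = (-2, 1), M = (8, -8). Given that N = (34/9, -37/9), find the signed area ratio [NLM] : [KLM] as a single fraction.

1/9

[KLM] = ½·(0·(1−(-8)) + (-2)·(-8−0) + 8·(0−1)) = ½·(0 + 16 − 8) = 4.
[NLM] = ½·((34/9)·(1−(-8)) + (-2)·(-8−(-37/9)) + 8·(-37/9−1)) = ½·(34 + 70/9 − 368/9) = 4/9, so the ratio is (4/9)/4 = 1/9.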